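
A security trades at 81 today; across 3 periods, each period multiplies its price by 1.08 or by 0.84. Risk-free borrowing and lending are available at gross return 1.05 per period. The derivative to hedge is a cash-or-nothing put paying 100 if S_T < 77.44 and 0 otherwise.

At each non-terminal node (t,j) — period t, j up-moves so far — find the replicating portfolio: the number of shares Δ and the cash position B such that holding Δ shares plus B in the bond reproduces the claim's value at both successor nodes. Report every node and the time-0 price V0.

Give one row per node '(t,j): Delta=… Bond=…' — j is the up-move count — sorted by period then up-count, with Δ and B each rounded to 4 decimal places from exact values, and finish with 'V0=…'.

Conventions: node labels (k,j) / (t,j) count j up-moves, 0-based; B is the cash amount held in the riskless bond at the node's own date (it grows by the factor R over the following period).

No-arbitrage ⇒ martingale measure with p* = (R−d)/(u−d) = 0.8750.
Payoffs at expiry: V(3,0)=100.0000, V(3,1)=100.0000, V(3,2)=0.0000, V(3,3)=0.0000
Node (2,0) S=57.1536: V=(p*·100.0000+(1−p*)·100.0000)/1.05=95.2381; Δ=(100.0000−100.0000)/(61.7259−48.0090)=0.0000; B=V−Δ·S=95.2381
Node (2,1) S=73.4832: V=(p*·0.0000+(1−p*)·100.0000)/1.05=11.9048; Δ=(0.0000−100.0000)/(79.3619−61.7259)=-5.6702; B=V−Δ·S=428.5714
Node (2,2) S=94.4784: V=(p*·0.0000+(1−p*)·0.0000)/1.05=0.0000; Δ=(0.0000−0.0000)/(102.0367−79.3619)=0.0000; B=V−Δ·S=0.0000
Node (1,0) S=68.0400: V=(p*·11.9048+(1−p*)·95.2381)/1.05=21.2585; Δ=(11.9048−95.2381)/(73.4832−57.1536)=-5.1032; B=V−Δ·S=368.4807
Node (1,1) S=87.4800: V=(p*·0.0000+(1−p*)·11.9048)/1.05=1.4172; Δ=(0.0000−11.9048)/(94.4784−73.4832)=-0.5670; B=V−Δ·S=51.0204
Node (0,0) S=81.0000: V=(p*·1.4172+(1−p*)·21.2585)/1.05=3.7118; Δ=(1.4172−21.2585)/(87.4800−68.0400)=-1.0206; B=V−Δ·S=86.3838
Sanity check at the root: Δ(0,0)·S0 + B(0,0) reproduces V0 = 3.7118.

(0,0): Delta=-1.0206 Bond=86.3838
(1,0): Delta=-5.1032 Bond=368.4807
(1,1): Delta=-0.5670 Bond=51.0204
(2,0): Delta=0.0000 Bond=95.2381
(2,1): Delta=-5.6702 Bond=428.5714
(2,2): Delta=0.0000 Bond=0.0000
V0=3.7118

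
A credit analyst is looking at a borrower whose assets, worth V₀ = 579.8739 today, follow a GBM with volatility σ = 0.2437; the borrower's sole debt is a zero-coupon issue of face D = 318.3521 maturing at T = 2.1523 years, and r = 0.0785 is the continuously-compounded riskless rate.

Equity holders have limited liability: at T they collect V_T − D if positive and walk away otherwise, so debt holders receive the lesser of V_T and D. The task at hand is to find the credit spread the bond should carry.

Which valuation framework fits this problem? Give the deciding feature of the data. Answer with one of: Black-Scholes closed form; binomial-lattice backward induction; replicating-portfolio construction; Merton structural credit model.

Key observation: the asked-for credit quantity lives on the firm's capital structure — asset value, asset volatility, debt face 318.3521 — which is the structural model's domain.

framework: Merton structural credit model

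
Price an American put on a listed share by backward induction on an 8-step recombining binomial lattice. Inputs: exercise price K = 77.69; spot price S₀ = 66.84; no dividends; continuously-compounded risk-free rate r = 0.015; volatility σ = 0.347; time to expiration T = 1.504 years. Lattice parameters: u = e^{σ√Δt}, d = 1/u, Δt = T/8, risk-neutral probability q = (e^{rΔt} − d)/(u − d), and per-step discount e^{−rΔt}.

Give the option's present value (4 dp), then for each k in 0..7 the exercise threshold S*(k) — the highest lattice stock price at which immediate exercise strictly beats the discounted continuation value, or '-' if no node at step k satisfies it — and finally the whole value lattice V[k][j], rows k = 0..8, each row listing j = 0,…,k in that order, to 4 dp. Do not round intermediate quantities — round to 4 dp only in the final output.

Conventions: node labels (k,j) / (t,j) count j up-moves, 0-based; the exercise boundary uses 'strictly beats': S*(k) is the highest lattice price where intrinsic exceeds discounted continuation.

Δt=0.18800, u=1.16236, d=0.86032, q=0.47181, disc=e^(-rΔt)=0.99718
k=8 terminal: V=max(K-S,0) → 57.6314 50.5891 41.0742 28.2188 10.8500 0.0000 0.0000 0.0000 0.0000
k=7: j=0 S=23.3154 intr=54.3746 cont=54.1559 V=54.3746[EX]; j=1 S=31.5011 intr=46.1889 cont=45.9701 V=46.1889[EX]; j=2 S=42.5609 intr=35.1291 cont=34.9104 V=35.1291[EX]; j=3 S=57.5035 intr=20.1865 cont=19.9677 V=20.1865[EX]; j=4 S=77.6924 intr=0.0000 cont=5.7148 V=5.7148[hold]; j=5 S=104.9694 intr=0.0000 cont=0.0000 V=0.0000[hold]; j=6 S=141.8230 intr=0.0000 cont=0.0000 V=0.0000[hold]; j=7 S=191.6155 intr=0.0000 cont=0.0000 V=0.0000[hold]  S*(7)=57.5035
k=6: j=0 S=27.1009 intr=50.5891 cont=50.3703 V=50.5891[EX]; j=1 S=36.6158 intr=41.0742 cont=40.8554 V=41.0742[EX]; j=2 S=49.4712 intr=28.2188 cont=28.0000 V=28.2188[EX]; j=3 S=66.8400 intr=10.8500 cont=13.3210 V=13.3210[hold]; j=4 S=90.3068 intr=0.0000 cont=3.0100 V=3.0100[hold]; j=5 S=122.0126 intr=0.0000 cont=0.0000 V=0.0000[hold]; j=6 S=164.8499 intr=0.0000 cont=0.0000 V=0.0000[hold]  S*(6)=49.4712
k=5: j=0 S=31.5011 intr=46.1889 cont=45.9701 V=46.1889[EX]; j=1 S=42.5609 intr=35.1291 cont=34.9104 V=35.1291[EX]; j=2 S=57.5035 intr=20.1865 cont=21.1303 V=21.1303[hold]; j=3 S=77.6924 intr=0.0000 cont=8.4324 V=8.4324[hold]; j=4 S=104.9694 intr=0.0000 cont=1.5854 V=1.5854[hold]; j=5 S=141.8230 intr=0.0000 cont=0.0000 V=0.0000[hold]  S*(5)=42.5609
k=4: j=0 S=36.6158 intr=41.0742 cont=40.8554 V=41.0742[EX]; j=1 S=49.4712 intr=28.2188 cont=28.4441 V=28.4441[hold]; j=2 S=66.8400 intr=10.8500 cont=15.0967 V=15.0967[hold]; j=3 S=90.3068 intr=0.0000 cont=5.1873 V=5.1873[hold]; j=4 S=122.0126 intr=0.0000 cont=0.8350 V=0.8350[hold]  S*(4)=36.6158
k=3: j=0 S=42.5609 intr=35.1291 cont=35.0163 V=35.1291[EX]; j=1 S=57.5035 intr=20.1865 cont=22.0843 V=22.0843[hold]; j=2 S=77.6924 intr=0.0000 cont=10.3920 V=10.3920[hold]; j=3 S=104.9694 intr=0.0000 cont=3.1250 V=3.1250[hold]  S*(3)=42.5609
k=2: j=0 S=49.4712 intr=28.2188 cont=28.8929 V=28.8929[hold]; j=1 S=66.8400 intr=10.8500 cont=16.5212 V=16.5212[hold]; j=2 S=90.3068 intr=0.0000 cont=6.9438 V=6.9438[hold]  S*(2)=-
k=1: j=0 S=57.5035 intr=20.1865 cont=22.9909 V=22.9909[hold]; j=1 S=77.6924 intr=0.0000 cont=11.9687 V=11.9687[hold]  S*(1)=-
k=0: j=0 S=66.8400 intr=10.8500 cont=17.7405 V=17.7405[hold]  S*(0)=-

price = 17.7405
boundary = - - - 42.5609 36.6158 42.5609 49.4712 57.5035
tree:
17.7405
22.9909 11.9687
28.8929 16.5212 6.9438
35.1291 22.0843 10.3920 3.1250
41.0742 28.4441 15.0967 5.1873 0.8350
46.1889 35.1291 21.1303 8.4324 1.5854 0.0000
50.5891 41.0742 28.2188 13.3210 3.0100 0.0000 0.0000
54.3746 46.1889 35.1291 20.1865 5.7148 0.0000 0.0000 0.0000
57.6314 50.5891 41.0742 28.2188 10.8500 0.0000 0.0000 0.0000 0.0000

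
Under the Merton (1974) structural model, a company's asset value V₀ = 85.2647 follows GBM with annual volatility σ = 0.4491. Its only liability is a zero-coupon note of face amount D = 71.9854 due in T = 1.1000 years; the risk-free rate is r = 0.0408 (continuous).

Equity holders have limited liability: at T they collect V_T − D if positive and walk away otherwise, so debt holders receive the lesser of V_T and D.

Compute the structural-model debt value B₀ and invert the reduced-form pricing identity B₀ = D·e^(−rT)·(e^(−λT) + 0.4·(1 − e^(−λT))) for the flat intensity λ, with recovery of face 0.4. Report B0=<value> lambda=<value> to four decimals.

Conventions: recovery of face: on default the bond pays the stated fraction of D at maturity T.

Work the structural quantities from V₀ = 85.2647 against face 71.9854:
d₁ = [ln(V₀/D) + (r + σ²/2)T] / (σ√T)
   = [ln(85.2647/71.9854) + (0.0408 + 0.5·0.4491²)·1.1000] / (0.4491·√1.1000)
   = [0.169297 + 0.155810] / 0.471020 = 0.690219
d₂ = d₁ − σ√T = 0.690219 − 0.471020 = 0.219199
N(d₁) = 0.754972,  N(d₂) = 0.586753,  e^(−rT) = 0.956112
E₀ = V₀·N(d₁) − D·e^(−rT)·N(d₂)
   = 85.2647·0.754972 − 71.9854·0.956112·0.586753 = 23.988546
B₀ = V₀ − E₀ = 85.2647 − 23.988546 = 61.276154
e^(−λT) = (B₀·e^(rT)/D − 0.4)/(1 − 0.4) = (61.2762·1.045902/71.9854 − 0.4)/0.6 = 0.81717407
λ = −ln(0.81717407)/1.1000 = 0.183548

B0=61.2762 lambda=0.1835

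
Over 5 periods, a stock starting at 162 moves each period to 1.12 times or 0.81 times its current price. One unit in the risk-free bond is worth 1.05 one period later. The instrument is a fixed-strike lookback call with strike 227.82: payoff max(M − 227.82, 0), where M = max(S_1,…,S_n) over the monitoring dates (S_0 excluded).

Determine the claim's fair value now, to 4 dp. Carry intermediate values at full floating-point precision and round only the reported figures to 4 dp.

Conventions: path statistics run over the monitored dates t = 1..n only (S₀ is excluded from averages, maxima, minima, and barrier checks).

price = 14.2915

With p* = (R−d)/(u−d) = 0.7742, sum probability × payoff across the paths and divide by R^5.
Enumerate all 2^5 = 32 price paths (U = up ×1.12, D = down ×0.81); each path with k up-moves has probability p*^k·(1−p*)^(5−k).
DDDDD: M=131.2200, payoff=0.0000, prob=0.000587
UDDDD: M=181.4400, payoff=0.0000, prob=0.002013
DUDDD: M=146.9664, payoff=0.0000, prob=0.002013
UUDDD: M=203.2128, payoff=0.0000, prob=0.006901
DDUDD: M=131.2200, payoff=0.0000, prob=0.002013
UDUDD: M=181.4400, payoff=0.0000, prob=0.006901
DUUDD: M=164.6024, payoff=0.0000, prob=0.006901
UUUDD: M=227.5983, payoff=0.0000, prob=0.023660
DDDUD: M=131.2200, payoff=0.0000, prob=0.002013
UDDUD: M=181.4400, payoff=0.0000, prob=0.006901
DUDUD: M=146.9664, payoff=0.0000, prob=0.006901
UUDUD: M=203.2128, payoff=0.0000, prob=0.023660
DDUUD: M=133.3279, payoff=0.0000, prob=0.006901
UDUUD: M=184.3547, payoff=0.0000, prob=0.023660
DUUUD: M=184.3547, payoff=0.0000, prob=0.023660
UUUUD: M=254.9101, payoff=27.0901, prob=0.081121
DDDDU: M=131.2200, payoff=0.0000, prob=0.002013
UDDDU: M=181.4400, payoff=0.0000, prob=0.006901
DUDDU: M=146.9664, payoff=0.0000, prob=0.006901
UUDDU: M=203.2128, payoff=0.0000, prob=0.023660
DDUDU: M=131.2200, payoff=0.0000, prob=0.006901
UDUDU: M=181.4400, payoff=0.0000, prob=0.023660
DUUDU: M=164.6024, payoff=0.0000, prob=0.023660
UUUDU: M=227.5983, payoff=0.0000, prob=0.081121
DDDUU: M=131.2200, payoff=0.0000, prob=0.006901
UDDUU: M=181.4400, payoff=0.0000, prob=0.023660
DUDUU: M=149.3273, payoff=0.0000, prob=0.023660
UUDUU: M=206.4772, payoff=0.0000, prob=0.081121
DDUUU: M=149.3273, payoff=0.0000, prob=0.023660
UDUUU: M=206.4772, payoff=0.0000, prob=0.081121
DUUUU: M=206.4772, payoff=0.0000, prob=0.081121
UUUUU: M=285.4994, payoff=57.6794, prob=0.278130
Price = Σ prob·payoff / R^5 = 18.239940 / 1.276282 = 14.2915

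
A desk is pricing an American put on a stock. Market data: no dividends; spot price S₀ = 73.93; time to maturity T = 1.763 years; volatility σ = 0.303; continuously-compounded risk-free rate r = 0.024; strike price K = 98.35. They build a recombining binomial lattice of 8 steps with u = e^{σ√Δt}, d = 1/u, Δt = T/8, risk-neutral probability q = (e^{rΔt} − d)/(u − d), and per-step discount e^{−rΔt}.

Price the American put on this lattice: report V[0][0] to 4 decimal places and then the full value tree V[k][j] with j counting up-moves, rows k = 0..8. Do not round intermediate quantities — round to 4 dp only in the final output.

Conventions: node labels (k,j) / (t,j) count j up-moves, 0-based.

Δt=0.22037, u=1.15285, d=0.86741, q=0.48308, disc=e^(-rΔt)=0.99472
k=8 terminal: V=max(K-S,0) → 74.6567 66.8599 56.4973 42.7247 24.4200 0.0917 0.0000 0.0000 0.0000
k=7: j=0 S=27.3149 intr=71.0351 cont=70.5163 V=71.0351[EX]; j=1 S=36.3035 intr=62.0465 cont=61.5277 V=62.0465[EX]; j=2 S=48.2500 intr=50.1000 cont=49.5812 V=50.1000[EX]; j=3 S=64.1278 intr=34.2222 cont=33.7034 V=34.2222[EX]; j=4 S=85.2305 intr=13.1195 cont=12.6007 V=13.1195[EX]; j=5 S=113.2775 intr=0.0000 cont=0.0471 V=0.0471[hold]; j=6 S=150.5540 intr=0.0000 cont=0.0000 V=0.0000[hold]; j=7 S=200.0972 intr=0.0000 cont=0.0000 V=0.0000[hold]
k=6: j=0 S=31.4901 intr=66.8599 cont=66.3411 V=66.8599[EX]; j=1 S=41.8527 intr=56.4973 cont=55.9785 V=56.4973[EX]; j=2 S=55.6253 intr=42.7247 cont=42.2059 V=42.7247[EX]; j=3 S=73.9300 intr=24.4200 cont=23.9012 V=24.4200[EX]; j=4 S=98.2583 intr=0.0917 cont=6.7686 V=6.7686[hold]; j=5 S=130.5924 intr=0.0000 cont=0.0242 V=0.0242[hold]; j=6 S=173.5668 intr=0.0000 cont=0.0000 V=0.0000[hold]
k=5: j=0 S=36.3035 intr=62.0465 cont=61.5277 V=62.0465[EX]; j=1 S=48.2500 intr=50.1000 cont=49.5812 V=50.1000[EX]; j=2 S=64.1278 intr=34.2222 cont=33.7034 V=34.2222[EX]; j=3 S=85.2305 intr=13.1195 cont=15.8092 V=15.8092[hold]; j=4 S=113.2775 intr=0.0000 cont=3.4920 V=3.4920[hold]; j=5 S=150.5540 intr=0.0000 cont=0.0125 V=0.0125[hold]
k=4: j=0 S=41.8527 intr=56.4973 cont=55.9785 V=56.4973[EX]; j=1 S=55.6253 intr=42.7247 cont=42.2059 V=42.7247[EX]; j=2 S=73.9300 intr=24.4200 cont=25.1937 V=25.1937[hold]; j=3 S=98.2583 intr=0.0917 cont=9.8070 V=9.8070[hold]; j=4 S=130.5924 intr=0.0000 cont=1.8016 V=1.8016[hold]
k=3: j=0 S=48.2500 intr=50.1000 cont=49.5812 V=50.1000[EX]; j=1 S=64.1278 intr=34.2222 cont=34.0752 V=34.2222[EX]; j=2 S=85.2305 intr=13.1195 cont=17.6670 V=17.6670[hold]; j=3 S=113.2775 intr=0.0000 cont=5.9084 V=5.9084[hold]
k=2: j=0 S=55.6253 intr=42.7247 cont=42.2059 V=42.7247[EX]; j=1 S=73.9300 intr=24.4200 cont=26.0864 V=26.0864[hold]; j=2 S=98.2583 intr=0.0917 cont=11.9235 V=11.9235[hold]
k=1: j=0 S=64.1278 intr=34.2222 cont=34.5042 V=34.5042[hold]; j=1 S=85.2305 intr=13.1195 cont=19.1431 V=19.1431[hold]
k=0: j=0 S=73.9300 intr=24.4200 cont=26.9407 V=26.9407[hold]

price = 26.9407
tree:
26.9407
34.5042 19.1431
42.7247 26.0864 11.9235
50.1000 34.2222 17.6670 5.9084
56.4973 42.7247 25.1937 9.8070 1.8016
62.0465 50.1000 34.2222 15.8092 3.4920 0.0125
66.8599 56.4973 42.7247 24.4200 6.7686 0.0242 0.0000
71.0351 62.0465 50.1000 34.2222 13.1195 0.0471 0.0000 0.0000
74.6567 66.8599 56.4973 42.7247 24.4200 0.0917 0.0000 0.0000 0.0000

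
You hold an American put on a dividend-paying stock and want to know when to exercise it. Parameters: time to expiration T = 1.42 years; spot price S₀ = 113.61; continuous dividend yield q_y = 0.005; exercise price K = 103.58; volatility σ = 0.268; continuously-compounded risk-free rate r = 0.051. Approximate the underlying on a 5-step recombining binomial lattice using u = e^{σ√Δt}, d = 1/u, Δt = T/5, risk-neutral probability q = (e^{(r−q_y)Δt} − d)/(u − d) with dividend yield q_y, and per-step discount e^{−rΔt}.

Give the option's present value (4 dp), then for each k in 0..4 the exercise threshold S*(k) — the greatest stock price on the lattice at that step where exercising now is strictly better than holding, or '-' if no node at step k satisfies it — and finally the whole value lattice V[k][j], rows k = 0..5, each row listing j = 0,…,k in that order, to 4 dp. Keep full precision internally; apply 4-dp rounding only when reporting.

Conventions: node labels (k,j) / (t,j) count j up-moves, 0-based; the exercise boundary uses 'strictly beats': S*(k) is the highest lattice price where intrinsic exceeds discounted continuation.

price = 7.2826
boundary = - - - 74.0179 85.3814
tree:
7.2826
12.0538 2.9109
19.3097 5.4337 0.5726
29.5621 10.0207 1.1862 0.0000
39.4133 18.1986 2.4573 0.0000 0.0000
47.9533 29.5621 5.0905 0.0000 0.0000 0.0000

Δt=0.28400, u=1.15352, d=0.86691, q=0.51023, disc=e^(-rΔt)=0.98562
k=5 terminal: V=max(K-S,0) → 47.9533 29.5621 5.0905 0.0000 0.0000 0.0000
k=4: j=0 S=64.1667 intr=39.4133 cont=38.0149 V=39.4133[EX]; j=1 S=85.3814 intr=18.1986 cont=16.8303 V=18.1986[EX]; j=2 S=113.6100 intr=0.0000 cont=2.4573 V=2.4573[hold]; j=3 S=151.1715 intr=0.0000 cont=0.0000 V=0.0000[hold]; j=4 S=201.1514 intr=0.0000 cont=0.0000 V=0.0000[hold]  S*(4)=85.3814
k=3: j=0 S=74.0179 intr=29.5621 cont=28.1777 V=29.5621[EX]; j=1 S=98.4895 intr=5.0905 cont=10.0207 V=10.0207[hold]; j=2 S=131.0519 intr=0.0000 cont=1.1862 V=1.1862[hold]; j=3 S=174.3799 intr=0.0000 cont=0.0000 V=0.0000[hold]  S*(3)=74.0179
k=2: j=0 S=85.3814 intr=18.1986 cont=19.3097 V=19.3097[hold]; j=1 S=113.6100 intr=0.0000 cont=5.4337 V=5.4337[hold]; j=2 S=151.1715 intr=0.0000 cont=0.5726 V=0.5726[hold]  S*(2)=-
k=1: j=0 S=98.4895 intr=5.0905 cont=12.0538 V=12.0538[hold]; j=1 S=131.0519 intr=0.0000 cont=2.9109 V=2.9109[hold]  S*(1)=-
k=0: j=0 S=113.6100 intr=0.0000 cont=7.2826 V=7.2826[hold]  S*(0)=-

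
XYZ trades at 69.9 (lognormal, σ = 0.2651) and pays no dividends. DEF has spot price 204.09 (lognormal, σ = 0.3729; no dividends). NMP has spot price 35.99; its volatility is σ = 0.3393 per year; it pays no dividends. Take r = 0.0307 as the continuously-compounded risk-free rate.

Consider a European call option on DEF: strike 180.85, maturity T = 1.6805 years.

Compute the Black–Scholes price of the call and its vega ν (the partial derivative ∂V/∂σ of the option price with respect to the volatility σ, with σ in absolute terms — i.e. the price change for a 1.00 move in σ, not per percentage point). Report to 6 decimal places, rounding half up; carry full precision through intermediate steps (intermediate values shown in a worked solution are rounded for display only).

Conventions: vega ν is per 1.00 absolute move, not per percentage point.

σ√T = 0.3729·√1.6805 = 0.483406
d₁ = (ln(S/K) + (r+σ²/2)T) / (σ√T) = (ln(204.09/180.85) + (0.0307+0.3729²/2)·1.6805) / 0.483406 = (0.120893 + 0.168432) / 0.483406 = 0.598514
d₂ = d₁ − σ√T = 0.598514 − 0.483406 = 0.115108
e^{−rT} = 0.949717
N(d₁) = 0.725251,  N(d₂) = 0.545820
Call price V = S·N(d₁) − K·e^{−rT}·N(d₂) = 148.016568 − 93.748086 = 54.268482
φ(d₁) = (1/√(2π))·e^{−d₁²/2} = 0.333521
ν = S·φ(d₁)·√T = 88.239861

price = 54.268482
ν = 88.239861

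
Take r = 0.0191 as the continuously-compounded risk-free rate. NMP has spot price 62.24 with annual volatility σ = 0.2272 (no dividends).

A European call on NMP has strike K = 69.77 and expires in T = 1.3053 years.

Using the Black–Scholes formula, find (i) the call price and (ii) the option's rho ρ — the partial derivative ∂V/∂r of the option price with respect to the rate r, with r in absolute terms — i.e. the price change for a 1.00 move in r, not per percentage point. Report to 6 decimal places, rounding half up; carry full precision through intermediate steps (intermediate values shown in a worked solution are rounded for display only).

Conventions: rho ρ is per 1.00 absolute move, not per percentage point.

price = 4.212784
ρ = 28.234236

σ√T = 0.2272·√1.3053 = 0.259575
d₁ = (ln(S/K) + (r+σ²/2)T) / (σ√T) = (ln(62.24/69.77) + (0.0191+0.2272²/2)·1.3053) / 0.259575 = (-0.114206 + 0.058621) / 0.259575 = -0.214139
d₂ = d₁ − σ√T = -0.214139 − 0.259575 = -0.473715
e^{−rT} = 0.975377
N(d₁) = 0.415219,  N(d₂) = 0.317852
Call price V = S·N(d₁) − K·e^{−rT}·N(d₂) = 25.843241 − 21.630457 = 4.212784
ρ = K·T·e^{−rT}·N(d₂) = 28.234236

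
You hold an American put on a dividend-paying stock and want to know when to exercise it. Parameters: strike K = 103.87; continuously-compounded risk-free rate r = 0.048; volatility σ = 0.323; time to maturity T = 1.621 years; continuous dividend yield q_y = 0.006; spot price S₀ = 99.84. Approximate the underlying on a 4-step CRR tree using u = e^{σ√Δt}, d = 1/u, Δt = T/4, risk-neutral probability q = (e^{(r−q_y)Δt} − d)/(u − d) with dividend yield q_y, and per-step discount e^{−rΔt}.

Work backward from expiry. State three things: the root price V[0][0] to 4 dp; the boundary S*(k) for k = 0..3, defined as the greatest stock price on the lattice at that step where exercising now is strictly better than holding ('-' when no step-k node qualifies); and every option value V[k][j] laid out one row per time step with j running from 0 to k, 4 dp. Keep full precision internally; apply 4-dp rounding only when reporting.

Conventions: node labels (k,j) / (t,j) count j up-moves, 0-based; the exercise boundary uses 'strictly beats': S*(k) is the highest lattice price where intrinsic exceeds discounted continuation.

Δt=0.40525  u=1.22829  d=0.81414  q=0.49023  discount=0.98074
step 4 (expiry): payoffs max(K−S,0) = 60.0061 37.6932 4.0300 0.0000 0.0000
step 3: (k=3,j=0): S=53.8774, K−S=49.9926, hold=48.1225 ⇒ V=49.9926 exercise | (k=3,j=1): S=81.2840, K−S=22.5860, hold=20.7824 ⇒ V=22.5860 exercise | (k=3,j=2): S=122.6320, K−S=0.0000, hold=2.0148 ⇒ V=2.0148 continue | (k=3,j=3): S=185.0132, K−S=0.0000, hold=0.0000 ⇒ V=0.0000 continue  boundary S*=81.2840
step 2: (k=2,j=0): S=66.1768, K−S=37.6932, hold=35.8529 ⇒ V=37.6932 exercise | (k=2,j=1): S=99.8400, K−S=4.0300, hold=12.2606 ⇒ V=12.2606 continue | (k=2,j=2): S=150.6272, K−S=0.0000, hold=1.0073 ⇒ V=1.0073 continue  boundary S*=66.1768
step 1: (k=1,j=0): S=81.2840, K−S=22.5860, hold=24.7396 ⇒ V=24.7396 continue | (k=1,j=1): S=122.6320, K−S=0.0000, hold=6.6141 ⇒ V=6.6141 continue  boundary S*=-
step 0: (k=0,j=0): S=99.8400, K−S=4.0300, hold=15.5486 ⇒ V=15.5486 continue  boundary S*=-

price = 15.5486
boundary = - - 66.1768 81.2840
tree:
15.5486
24.7396 6.6141
37.6932 12.2606 1.0073
49.9926 22.5860 2.0148 0.0000
60.0061 37.6932 4.0300 0.0000 0.0000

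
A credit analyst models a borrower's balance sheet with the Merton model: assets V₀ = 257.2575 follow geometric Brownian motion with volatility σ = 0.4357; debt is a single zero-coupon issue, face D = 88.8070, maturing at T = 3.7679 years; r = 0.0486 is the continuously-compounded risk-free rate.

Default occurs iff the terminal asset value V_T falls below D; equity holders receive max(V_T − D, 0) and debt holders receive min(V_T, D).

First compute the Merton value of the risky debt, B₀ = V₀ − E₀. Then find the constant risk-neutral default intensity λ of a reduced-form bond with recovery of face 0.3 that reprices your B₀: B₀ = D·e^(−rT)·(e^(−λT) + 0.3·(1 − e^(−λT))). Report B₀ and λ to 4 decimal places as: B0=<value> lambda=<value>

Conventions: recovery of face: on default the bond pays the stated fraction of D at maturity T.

Apply the equity-as-call identities (strike 88.8070, horizon 3.7679 years):
d₁ = [ln(V₀/D) + (r + σ²/2)T] / (σ√T)
   = [ln(257.2575/88.8070) + (0.0486 + 0.5·0.4357²)·3.7679] / (0.4357·√3.7679)
   = [1.063612 + 0.540759] / 0.845741 = 1.897001
d₂ = d₁ − σ√T = 1.897001 − 0.845741 = 1.051260
N(d₁) = 0.971086,  N(d₂) = 0.853430,  e^(−rT) = 0.832668
E₀ = V₀·N(d₁) − D·e^(−rT)·N(d₂)
   = 257.2575·0.971086 − 88.8070·0.832668·0.853430 = 186.710754
B₀ = V₀ − E₀ = 257.2575 − 186.710754 = 70.546746
e^(−λT) = (B₀·e^(rT)/D − 0.3)/(1 − 0.3) = (70.5467·1.200958/88.8070 − 0.3)/0.7 = 0.93431430
λ = −ln(0.93431430)/3.7679 = 0.018032

B0=70.5467 lambda=0.0180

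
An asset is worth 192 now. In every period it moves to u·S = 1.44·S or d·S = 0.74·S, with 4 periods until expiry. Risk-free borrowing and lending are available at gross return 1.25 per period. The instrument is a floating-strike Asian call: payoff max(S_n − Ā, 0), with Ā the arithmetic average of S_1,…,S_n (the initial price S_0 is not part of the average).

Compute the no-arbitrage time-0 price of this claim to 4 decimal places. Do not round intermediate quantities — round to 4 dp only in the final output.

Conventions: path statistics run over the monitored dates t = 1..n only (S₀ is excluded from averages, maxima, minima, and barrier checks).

Under the martingale measure an up-move has probability p* = 0.7286; value the claim as the probability-weighted average of per-path payoffs, discounted 4 periods at R = 1.25.
Enumerate all 2^4 = 16 price paths (U = up ×1.44, D = down ×0.74); each path with k up-moves has probability p*^k·(1−p*)^(4−k).
DDDD: Ā=95.6491, payoff=0.0000, prob=0.005428
UDDD: Ā=186.1280, payoff=0.0000, prob=0.014569
DUDD: Ā=152.5280, payoff=0.0000, prob=0.014569
UUDD: Ā=296.8112, payoff=0.0000, prob=0.039107
DDUD: Ā=127.6640, payoff=0.0000, prob=0.014569
UDUD: Ā=248.4272, payoff=0.0000, prob=0.039107
DUUD: Ā=214.8272, payoff=3.1894, prob=0.039107
UUUD: Ā=418.0422, payoff=6.2064, prob=0.104972
DDDU: Ā=109.2646, payoff=2.7717, prob=0.014569
UDDU: Ā=212.6231, payoff=5.3936, prob=0.039107
DUDU: Ā=179.0231, payoff=38.9936, prob=0.039107
UUDU: Ā=348.3692, payoff=75.8794, prob=0.104972
DDUU: Ā=154.1591, payoff=63.8576, prob=0.039107
UDUU: Ā=299.9852, payoff=124.2634, prob=0.104972
DUUU: Ā=266.3852, payoff=157.8634, prob=0.104972
UUUU: Ā=518.3712, payoff=307.1936, prob=0.281766
Price = Σ prob·payoff / R^4 = 129.186941 / 2.441406 = 52.9150

price = 52.9150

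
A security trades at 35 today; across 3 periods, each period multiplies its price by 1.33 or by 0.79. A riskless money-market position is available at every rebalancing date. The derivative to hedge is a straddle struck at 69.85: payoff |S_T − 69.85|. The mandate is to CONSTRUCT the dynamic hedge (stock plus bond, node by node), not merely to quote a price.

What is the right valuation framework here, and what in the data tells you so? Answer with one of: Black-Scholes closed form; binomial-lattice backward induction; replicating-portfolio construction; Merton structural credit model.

framework: replicating-portfolio construction

Key observation: the deliverable is the dynamic trading strategy on the 3-step tree (spot 35, moves 1.33 and 0.79), so the valuation must go through the node-by-node replicating-portfolio solve.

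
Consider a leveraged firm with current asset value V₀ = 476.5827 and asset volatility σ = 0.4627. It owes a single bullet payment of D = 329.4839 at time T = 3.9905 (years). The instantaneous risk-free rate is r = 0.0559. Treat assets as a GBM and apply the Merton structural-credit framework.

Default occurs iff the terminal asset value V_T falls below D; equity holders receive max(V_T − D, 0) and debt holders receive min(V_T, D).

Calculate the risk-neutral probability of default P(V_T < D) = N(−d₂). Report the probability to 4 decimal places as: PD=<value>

Apply the equity-as-call identities (strike 329.4839, horizon 3.9905 years):
d₁ = [ln(V₀/D) + (r + σ²/2)T] / (σ√T)
   = [ln(476.5827/329.4839) + (0.0559 + 0.5·0.4627²)·3.9905] / (0.4627·√3.9905)
   = [0.369114 + 0.650235] / 0.924300 = 1.102832
d₂ = d₁ − σ√T = 1.102832 − 0.924300 = 0.178532
risk-neutral PD = N(−d₂) = N(-0.178532) = 0.429153

PD=0.4292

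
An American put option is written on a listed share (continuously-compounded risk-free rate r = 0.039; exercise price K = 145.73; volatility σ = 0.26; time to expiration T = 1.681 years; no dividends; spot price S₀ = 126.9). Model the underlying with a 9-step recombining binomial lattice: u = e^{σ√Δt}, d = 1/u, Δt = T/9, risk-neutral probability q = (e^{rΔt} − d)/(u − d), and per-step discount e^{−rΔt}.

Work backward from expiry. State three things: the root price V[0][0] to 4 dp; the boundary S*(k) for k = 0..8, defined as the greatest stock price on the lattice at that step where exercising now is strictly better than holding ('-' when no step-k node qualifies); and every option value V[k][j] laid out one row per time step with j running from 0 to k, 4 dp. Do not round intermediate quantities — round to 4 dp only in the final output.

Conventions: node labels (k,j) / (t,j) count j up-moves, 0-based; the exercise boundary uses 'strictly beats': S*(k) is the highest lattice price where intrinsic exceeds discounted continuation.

price = 24.8947
boundary = - - 101.3588 90.5861 101.3588 90.5861 101.3588 113.4127 126.9000
tree:
24.8947
33.7405 16.5640
44.3712 23.7845 9.7096
55.1439 33.0766 14.9993 4.6530
64.7717 44.3712 22.4585 7.8876 1.5422
73.3762 55.1439 32.3465 13.0685 2.9115 0.2191
81.0662 64.7717 44.3712 21.0005 5.4645 0.4453 0.0000
87.9389 73.3762 55.1439 32.3173 10.1855 0.9050 0.0000 0.0000
94.0811 81.0662 64.7717 44.3712 18.8300 1.8395 0.0000 0.0000 0.0000
99.5705 87.9389 73.3762 55.1439 32.3173 3.7387 0.0000 0.0000 0.0000 0.0000

params: Δt=0.18678 u=1.11892 d=0.89372 q=0.50440 e^(-rΔt)=0.99274
t_9 payoffs: 99.5705 87.9389 73.3762 55.1439 32.3173 3.7387 0.0000 0.0000 0.0000 0.0000
t_8: node(8,0) S=51.6489 payoff=94.0811 vs cont=93.0234 → 94.0811 [stop]  node(8,1) S=64.6638 payoff=81.0662 vs cont=80.0085 → 81.0662 [stop]  node(8,2) S=80.9583 payoff=64.7717 vs cont=63.7140 → 64.7717 [stop]  node(8,3) S=101.3588 payoff=44.3712 vs cont=43.3135 → 44.3712 [stop]  node(8,4) S=126.9000 payoff=18.8300 vs cont=17.7723 → 18.8300 [stop]  node(8,5) S=158.8773 payoff=0.0000 vs cont=1.8395 → 1.8395 [wait]  node(8,6) S=198.9124 payoff=0.0000 vs cont=0.0000 → 0.0000 [wait]  node(8,7) S=249.0359 payoff=0.0000 vs cont=0.0000 → 0.0000 [wait]  node(8,8) S=311.7899 payoff=0.0000 vs cont=0.0000 → 0.0000 [wait]  ⇒ S*(8)=126.9000
t_7: node(7,0) S=57.7911 payoff=87.9389 vs cont=86.8812 → 87.9389 [stop]  node(7,1) S=72.3538 payoff=73.3762 vs cont=72.3185 → 73.3762 [stop]  node(7,2) S=90.5861 payoff=55.1439 vs cont=54.0862 → 55.1439 [stop]  node(7,3) S=113.4127 payoff=32.3173 vs cont=31.2596 → 32.3173 [stop]  node(7,4) S=141.9913 payoff=3.7387 vs cont=10.1855 → 10.1855 [wait]  node(7,5) S=177.7713 payoff=0.0000 vs cont=0.9050 → 0.9050 [wait]  node(7,6) S=222.5676 payoff=0.0000 vs cont=0.0000 → 0.0000 [wait]  node(7,7) S=278.6519 payoff=0.0000 vs cont=0.0000 → 0.0000 [wait]  ⇒ S*(7)=113.4127
t_6: node(6,0) S=64.6638 payoff=81.0662 vs cont=80.0085 → 81.0662 [stop]  node(6,1) S=80.9583 payoff=64.7717 vs cont=63.7140 → 64.7717 [stop]  node(6,2) S=101.3588 payoff=44.3712 vs cont=43.3135 → 44.3712 [stop]  node(6,3) S=126.9000 payoff=18.8300 vs cont=21.0005 → 21.0005 [wait]  node(6,4) S=158.8773 payoff=0.0000 vs cont=5.4645 → 5.4645 [wait]  node(6,5) S=198.9124 payoff=0.0000 vs cont=0.4453 → 0.4453 [wait]  node(6,6) S=249.0359 payoff=0.0000 vs cont=0.0000 → 0.0000 [wait]  ⇒ S*(6)=101.3588
t_5: node(5,0) S=72.3538 payoff=73.3762 vs cont=72.3185 → 73.3762 [stop]  node(5,1) S=90.5861 payoff=55.1439 vs cont=54.0862 → 55.1439 [stop]  node(5,2) S=113.4127 payoff=32.3173 vs cont=32.3465 → 32.3465 [wait]  node(5,3) S=141.9913 payoff=3.7387 vs cont=13.0685 → 13.0685 [wait]  node(5,4) S=177.7713 payoff=0.0000 vs cont=2.9115 → 2.9115 [wait]  node(5,5) S=222.5676 payoff=0.0000 vs cont=0.2191 → 0.2191 [wait]  ⇒ S*(5)=90.5861
t_4: node(4,0) S=80.9583 payoff=64.7717 vs cont=63.7140 → 64.7717 [stop]  node(4,1) S=101.3588 payoff=44.3712 vs cont=43.3281 → 44.3712 [stop]  node(4,2) S=126.9000 payoff=18.8300 vs cont=22.4585 → 22.4585 [wait]  node(4,3) S=158.8773 payoff=0.0000 vs cont=7.8876 → 7.8876 [wait]  node(4,4) S=198.9124 payoff=0.0000 vs cont=1.5422 → 1.5422 [wait]  ⇒ S*(4)=101.3588
t_3: node(3,0) S=90.5861 payoff=55.1439 vs cont=54.0862 → 55.1439 [stop]  node(3,1) S=113.4127 payoff=32.3173 vs cont=33.0766 → 33.0766 [wait]  node(3,2) S=141.9913 payoff=3.7387 vs cont=14.9993 → 14.9993 [wait]  node(3,3) S=177.7713 payoff=0.0000 vs cont=4.6530 → 4.6530 [wait]  ⇒ S*(3)=90.5861
t_2: node(2,0) S=101.3588 payoff=44.3712 vs cont=43.6937 → 44.3712 [stop]  node(2,1) S=126.9000 payoff=18.8300 vs cont=23.7845 → 23.7845 [wait]  node(2,2) S=158.8773 payoff=0.0000 vs cont=9.7096 → 9.7096 [wait]  ⇒ S*(2)=101.3588
t_1: node(1,0) S=113.4127 payoff=32.3173 vs cont=33.7405 → 33.7405 [wait]  node(1,1) S=141.9913 payoff=3.7387 vs cont=16.5640 → 16.5640 [wait]  ⇒ S*(1)=-
t_0: node(0,0) S=126.9000 payoff=18.8300 vs cont=24.8947 → 24.8947 [wait]  ⇒ S*(0)=-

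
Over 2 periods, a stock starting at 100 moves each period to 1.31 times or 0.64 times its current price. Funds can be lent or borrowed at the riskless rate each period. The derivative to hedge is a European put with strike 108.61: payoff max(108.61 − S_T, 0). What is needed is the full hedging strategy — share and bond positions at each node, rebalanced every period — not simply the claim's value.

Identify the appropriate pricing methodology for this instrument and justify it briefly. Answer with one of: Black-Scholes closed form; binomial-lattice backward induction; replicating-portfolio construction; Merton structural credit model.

Key observation: what is demanded is not a single number but the (Δ, B) position at each node of the 1.31/0.64 tree starting at 100; constructing those positions is the replicating-portfolio method.

framework: replicating-portfolio construction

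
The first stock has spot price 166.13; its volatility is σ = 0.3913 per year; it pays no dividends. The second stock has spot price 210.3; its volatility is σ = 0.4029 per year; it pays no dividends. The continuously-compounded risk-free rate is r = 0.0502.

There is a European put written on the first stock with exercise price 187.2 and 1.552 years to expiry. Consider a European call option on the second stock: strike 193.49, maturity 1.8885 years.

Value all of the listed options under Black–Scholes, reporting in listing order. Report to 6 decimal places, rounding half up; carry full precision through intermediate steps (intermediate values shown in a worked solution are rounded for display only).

[the first stock put K=187.2]
σ√T = 0.3913·√1.552 = 0.487479
d₁ = (ln(S/K) + (r+σ²/2)T) / (σ√T) = (ln(166.13/187.2) + (0.0502+0.3913²/2)·1.552) / 0.487479 = (-0.119407 + 0.196728) / 0.487479 = 0.158615
d₂ = d₁ − σ√T = 0.158615 − 0.487479 = -0.328864
e^{−rT} = 0.925047
N(−d₁) = 0.436986,  N(−d₂) = 0.628871
price = K·e^{−rT}·N(−d₂) − S·N(−d₁) = 108.900844 − 72.596531 = 36.304313
[the second stock call K=193.49]
σ√T = 0.4029·√1.8885 = 0.553676
d₁ = (ln(S/K) + (r+σ²/2)T) / (σ√T) = (ln(210.3/193.49) + (0.0502+0.4029²/2)·1.8885) / 0.553676 = (0.083309 + 0.248081) / 0.553676 = 0.598528
d₂ = d₁ − σ√T = 0.598528 − 0.553676 = 0.044852
e^{−rT} = 0.909552
N(d₁) = 0.725256,  N(d₂) = 0.517887
price = S·N(d₁) − K·e^{−rT}·N(d₂) = 152.521360 − 91.142612 = 61.378748

price(the first stock put K=187.2) = 36.304313
price(the second stock call K=193.49) = 61.378748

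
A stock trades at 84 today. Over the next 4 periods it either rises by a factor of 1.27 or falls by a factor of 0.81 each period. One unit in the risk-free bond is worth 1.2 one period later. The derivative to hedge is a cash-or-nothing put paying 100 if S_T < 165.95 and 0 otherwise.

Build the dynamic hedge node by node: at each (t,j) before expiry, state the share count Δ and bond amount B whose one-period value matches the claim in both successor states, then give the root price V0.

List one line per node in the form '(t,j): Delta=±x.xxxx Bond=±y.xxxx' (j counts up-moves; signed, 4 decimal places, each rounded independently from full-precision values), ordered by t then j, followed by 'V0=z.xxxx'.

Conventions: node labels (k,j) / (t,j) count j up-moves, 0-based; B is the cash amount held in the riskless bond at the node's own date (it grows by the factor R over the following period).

(0,0): Delta=-0.9127 Bond=99.9768
(1,0): Delta=0.0000 Bond=57.8704
(1,1): Delta=-1.0172 Bond=131.1186
(2,0): Delta=0.0000 Bond=69.4444
(2,1): Delta=0.0000 Bond=69.4444
(2,2): Delta=-1.1337 Bond=173.1188
(3,0): Delta=0.0000 Bond=83.3333
(3,1): Delta=0.0000 Bond=83.3333
(3,2): Delta=0.0000 Bond=83.3333
(3,3): Delta=-1.2634 Bond=230.0725
V0=23.3079

Under the risk-neutral measure, an up-move has probability p* = (R−d)/(u−d) = 0.8478 and values discount at R = 1.2.
Payoffs at expiry: V(4,0)=100.0000, V(4,1)=100.0000, V(4,2)=100.0000, V(4,3)=100.0000, V(4,4)=0.0000
  t=3,j=0: stock 44.6410 → up 56.6941 (V=100.0000), down 36.1592 (V=100.0000). Price 83.3333; hedge Δ=0.0000, bond B=83.3333.
  t=3,j=1: stock 69.9927 → up 88.8908 (V=100.0000), down 56.6941 (V=100.0000). Price 83.3333; hedge Δ=0.0000, bond B=83.3333.
  t=3,j=2: stock 109.7417 → up 139.3720 (V=100.0000), down 88.8908 (V=100.0000). Price 83.3333; hedge Δ=0.0000, bond B=83.3333.
  t=3,j=3: stock 172.0642 → up 218.5215 (V=0.0000), down 139.3720 (V=100.0000). Price 12.6812; hedge Δ=-1.2634, bond B=230.0725.
  t=2,j=0: stock 55.1124 → up 69.9927 (V=83.3333), down 44.6410 (V=83.3333). Price 69.4444; hedge Δ=0.0000, bond B=69.4444.
  t=2,j=1: stock 86.4108 → up 109.7417 (V=83.3333), down 69.9927 (V=83.3333). Price 69.4444; hedge Δ=0.0000, bond B=69.4444.
  t=2,j=2: stock 135.4836 → up 172.0642 (V=12.6812), down 109.7417 (V=83.3333). Price 19.5271; hedge Δ=-1.1337, bond B=173.1188.
  t=1,j=0: stock 68.0400 → up 86.4108 (V=69.4444), down 55.1124 (V=69.4444). Price 57.8704; hedge Δ=0.0000, bond B=57.8704.
  t=1,j=1: stock 106.6800 → up 135.4836 (V=19.5271), down 86.4108 (V=69.4444). Price 22.6027; hedge Δ=-1.0172, bond B=131.1186.
  t=0,j=0: stock 84.0000 → up 106.6800 (V=22.6027), down 68.0400 (V=57.8704). Price 23.3079; hedge Δ=-0.9127, bond B=99.9768.
Verification: the root portfolio costs Δ(0,0)·S0 + B(0,0) = 23.3079, matching V0.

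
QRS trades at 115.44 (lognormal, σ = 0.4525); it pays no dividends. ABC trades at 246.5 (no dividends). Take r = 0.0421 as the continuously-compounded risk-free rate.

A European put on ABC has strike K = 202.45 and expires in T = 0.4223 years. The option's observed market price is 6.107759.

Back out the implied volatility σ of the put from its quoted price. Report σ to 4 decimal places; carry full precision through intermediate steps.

sigma = 0.3883

At σ = 0.3883 the Black–Scholes value reproduces the quote:
σ√T = 0.3883·√0.4223 = 0.252335
d₁ = (ln(S/K) + (r+σ²/2)T) / (σ√T) = (ln(246.5/202.45) + (0.0421+0.3883²/2)·0.4223) / 0.252335 = (0.196869 + 0.049615) / 0.252335 = 0.976813
d₂ = d₁ − σ√T = 0.976813 − 0.252335 = 0.724478
e^{−rT} = 0.982378
N(−d₁) = 0.164331,  N(−d₂) = 0.234386
V = K·e^{−rT}·N(−d₂) − S·N(−d₁) = 46.615302 − 40.507544 = 6.107759 (matching the quote); vega is positive throughout, so no other σ reproduces this price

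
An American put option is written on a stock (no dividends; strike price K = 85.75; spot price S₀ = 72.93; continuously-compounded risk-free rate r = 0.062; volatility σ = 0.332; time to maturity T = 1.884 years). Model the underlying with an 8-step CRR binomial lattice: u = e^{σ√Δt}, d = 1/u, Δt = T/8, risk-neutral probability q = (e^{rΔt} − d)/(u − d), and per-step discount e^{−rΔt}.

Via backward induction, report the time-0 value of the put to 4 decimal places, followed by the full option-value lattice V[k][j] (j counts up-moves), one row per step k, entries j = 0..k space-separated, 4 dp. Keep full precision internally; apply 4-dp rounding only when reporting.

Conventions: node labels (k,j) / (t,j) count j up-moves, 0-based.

Δt=0.23550, u=1.17482, d=0.85119, q=0.50526, disc=e^(-rΔt)=0.98551
k=8 terminal: V=max(K-S,0) → 65.6527 58.0117 47.4656 32.9098 12.8200 0.0000 0.0000 0.0000 0.0000
k=7: j=0 S=23.6107 intr=62.1393 cont=60.8963 V=62.1393[EX]; j=1 S=32.5875 intr=53.1625 cont=51.9195 V=53.1625[EX]; j=2 S=44.9773 intr=40.7727 cont=39.5298 V=40.7727[EX]; j=3 S=62.0776 intr=23.6724 cont=22.4294 V=23.6724[EX]; j=4 S=85.6795 intr=0.0705 cont=6.2507 V=6.2507[hold]; j=5 S=118.2549 intr=0.0000 cont=0.0000 V=0.0000[hold]; j=6 S=163.2154 intr=0.0000 cont=0.0000 V=0.0000[hold]; j=7 S=225.2698 intr=0.0000 cont=0.0000 V=0.0000[hold]
k=6: j=0 S=27.7383 intr=58.0117 cont=56.7687 V=58.0117[EX]; j=1 S=38.2844 intr=47.4656 cont=46.2226 V=47.4656[EX]; j=2 S=52.8402 intr=32.9098 cont=31.6669 V=32.9098[EX]; j=3 S=72.9300 intr=12.8200 cont=14.6544 V=14.6544[hold]; j=4 S=100.6580 intr=0.0000 cont=3.0477 V=3.0477[hold]; j=5 S=138.9281 intr=0.0000 cont=0.0000 V=0.0000[hold]; j=6 S=191.7485 intr=0.0000 cont=0.0000 V=0.0000[hold]
k=5: j=0 S=32.5875 intr=53.1625 cont=51.9195 V=53.1625[EX]; j=1 S=44.9773 intr=40.7727 cont=39.5298 V=40.7727[EX]; j=2 S=62.0776 intr=23.6724 cont=23.3428 V=23.6724[EX]; j=3 S=85.6795 intr=0.0705 cont=8.6626 V=8.6626[hold]; j=4 S=118.2549 intr=0.0000 cont=1.4860 V=1.4860[hold]; j=5 S=163.2154 intr=0.0000 cont=0.0000 V=0.0000[hold]
k=4: j=0 S=38.2844 intr=47.4656 cont=46.2226 V=47.4656[EX]; j=1 S=52.8402 intr=32.9098 cont=31.6669 V=32.9098[EX]; j=2 S=72.9300 intr=12.8200 cont=15.8554 V=15.8554[hold]; j=3 S=100.6580 intr=0.0000 cont=4.9635 V=4.9635[hold]; j=4 S=138.9281 intr=0.0000 cont=0.7245 V=0.7245[hold]
k=3: j=0 S=44.9773 intr=40.7727 cont=39.5298 V=40.7727[EX]; j=1 S=62.0776 intr=23.6724 cont=23.9408 V=23.9408[hold]; j=2 S=85.6795 intr=0.0705 cont=10.2022 V=10.2022[hold]; j=3 S=118.2549 intr=0.0000 cont=2.7808 V=2.7808[hold]
k=2: j=0 S=52.8402 intr=32.9098 cont=31.8006 V=32.9098[EX]; j=1 S=72.9300 intr=12.8200 cont=16.7529 V=16.7529[hold]; j=2 S=100.6580 intr=0.0000 cont=6.3590 V=6.3590[hold]
k=1: j=0 S=62.0776 intr=23.6724 cont=24.3877 V=24.3877[hold]; j=1 S=85.6795 intr=0.0705 cont=11.3346 V=11.3346[hold]
k=0: j=0 S=72.9300 intr=12.8200 cont=17.5346 V=17.5346[hold]

price = 17.5346
tree:
17.5346
24.3877 11.3346
32.9098 16.7529 6.3590
40.7727 23.9408 10.2022 2.7808
47.4656 32.9098 15.8554 4.9635 0.7245
53.1625 40.7727 23.6724 8.6626 1.4860 0.0000
58.0117 47.4656 32.9098 14.6544 3.0477 0.0000 0.0000
62.1393 53.1625 40.7727 23.6724 6.2507 0.0000 0.0000 0.0000
65.6527 58.0117 47.4656 32.9098 12.8200 0.0000 0.0000 0.0000 0.0000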